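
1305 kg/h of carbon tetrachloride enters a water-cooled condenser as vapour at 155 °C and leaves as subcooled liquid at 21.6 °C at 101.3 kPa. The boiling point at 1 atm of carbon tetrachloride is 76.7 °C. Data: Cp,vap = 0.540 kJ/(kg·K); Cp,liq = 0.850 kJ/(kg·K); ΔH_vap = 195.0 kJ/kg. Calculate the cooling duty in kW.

Q_c = 103 kW

vapour 155→76.7 °C: -42.282 kJ/kg
condensation at 76.7 °C: -195 kJ/kg
liquid 76.7→21.6 °C: -46.835 kJ/kg
Δh = -42.282 + -195 + -46.835 = -284.12 kJ/kg
Q = ṁ·Δh = 1305 kg/h × -284.12 kJ/kg = -370770 kJ/h
|Q| = 102.99 kW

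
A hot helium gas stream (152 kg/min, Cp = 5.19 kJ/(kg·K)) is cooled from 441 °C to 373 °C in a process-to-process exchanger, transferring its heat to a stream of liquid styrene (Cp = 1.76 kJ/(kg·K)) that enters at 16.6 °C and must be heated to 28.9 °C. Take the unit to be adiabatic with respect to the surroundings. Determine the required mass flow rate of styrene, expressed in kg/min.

Heat released by hot stream: Q = 152 × 5.19 × (441 − 373) = 53644 kJ/min
Energy balance on cold side (adiabatic exchanger): Q = ṁ_c·Cp_c·(T_c,out − T_c,in)
ṁ_c = 53644 / [1.76 × (28.9 − 16.6)] = 2478 kg/min

ṁ_c = 2480 kg/min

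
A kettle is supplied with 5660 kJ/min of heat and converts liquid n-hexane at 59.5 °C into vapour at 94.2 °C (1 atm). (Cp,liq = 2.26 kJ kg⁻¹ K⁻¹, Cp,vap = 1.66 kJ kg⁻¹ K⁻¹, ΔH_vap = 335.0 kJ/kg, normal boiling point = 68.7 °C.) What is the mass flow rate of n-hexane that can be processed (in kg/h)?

ṁ = 853 kg/h

Δh = 2.26×(68.7−59.5) + 335.0 + 1.66×(94.2−68.7) = 398.12 kJ/kg
Q = 5660 kJ/min = 94.333 kJ/s = 339600 kJ/h
ṁ = Q/Δh = 339600 / 398.12 = 853 kg/h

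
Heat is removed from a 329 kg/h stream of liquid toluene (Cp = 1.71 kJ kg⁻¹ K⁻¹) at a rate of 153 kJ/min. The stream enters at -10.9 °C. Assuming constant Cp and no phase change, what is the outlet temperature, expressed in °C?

Q = 153 kJ/min = 9180 kJ/h
ΔT = Q/(ṁ·Cp) = 9180/(329×1.71) = 16.317 K
T_out = -10.9 − 16.317 = -27.217 °C

T_out = -27.2 °C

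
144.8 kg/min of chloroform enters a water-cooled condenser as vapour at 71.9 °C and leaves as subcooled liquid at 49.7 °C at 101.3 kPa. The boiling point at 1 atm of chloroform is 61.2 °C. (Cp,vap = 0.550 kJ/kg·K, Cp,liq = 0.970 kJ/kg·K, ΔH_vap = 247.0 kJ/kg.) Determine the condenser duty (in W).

vapour 71.9→61.2 °C: -5.885 kJ/kg
condensation at 61.2 °C: -247 kJ/kg
liquid 61.2→49.7 °C: -11.155 kJ/kg
Δh = -5.885 + -247 + -11.155 = -264.04 kJ/kg
Q = ṁ·Δh = 144.8 kg/min × -264.04 kJ/kg = -38233 kJ/min
|Q| = 637.22 kW = 637220 W

Q_c = 637000 W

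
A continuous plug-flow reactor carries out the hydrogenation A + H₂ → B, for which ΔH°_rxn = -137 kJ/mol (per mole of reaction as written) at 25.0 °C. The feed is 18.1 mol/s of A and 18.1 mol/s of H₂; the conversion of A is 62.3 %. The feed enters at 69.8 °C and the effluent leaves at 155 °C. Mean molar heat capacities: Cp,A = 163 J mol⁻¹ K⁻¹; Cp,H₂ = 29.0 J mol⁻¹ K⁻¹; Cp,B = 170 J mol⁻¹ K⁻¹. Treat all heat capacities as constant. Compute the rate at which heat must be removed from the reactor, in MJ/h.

Q_out = 4610 MJ/h

Extent of reaction ξ = 0.623 × 18.1 = 11.276 mol/s
Reaction term: ξ·ΔH°_rxn = 11.276 × -137 = -1544.9 kJ/s
Sensible, feed 69.8→25 °C: -155.69 kJ/s
Outlet flows (mol/s): A 6.8237, H₂ 6.8237, B 11.276
Sensible, products 25→155 °C: 419.53 kJ/s
Q = ΔH = -1281 kJ/s = -1281 kW
Heat removed = 4611.7 MJ/h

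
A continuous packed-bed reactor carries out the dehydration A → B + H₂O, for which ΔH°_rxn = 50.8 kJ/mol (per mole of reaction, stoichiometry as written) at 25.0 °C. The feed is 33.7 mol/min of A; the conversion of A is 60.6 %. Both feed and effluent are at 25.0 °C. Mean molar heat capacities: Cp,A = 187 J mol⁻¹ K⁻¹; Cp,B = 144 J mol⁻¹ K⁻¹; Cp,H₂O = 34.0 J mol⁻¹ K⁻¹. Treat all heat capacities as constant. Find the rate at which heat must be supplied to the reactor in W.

Q_in = 17300 W

Extent of reaction ξ = 0.606 × 33.7 = 20.422 mol/min
Reaction term: ξ·ΔH°_rxn = 20.422 × 50.8 = 1037.4 kJ/min
Q = ΔH = 1037.4 kJ/min = 17.291 kW
Heat supplied = 17291 W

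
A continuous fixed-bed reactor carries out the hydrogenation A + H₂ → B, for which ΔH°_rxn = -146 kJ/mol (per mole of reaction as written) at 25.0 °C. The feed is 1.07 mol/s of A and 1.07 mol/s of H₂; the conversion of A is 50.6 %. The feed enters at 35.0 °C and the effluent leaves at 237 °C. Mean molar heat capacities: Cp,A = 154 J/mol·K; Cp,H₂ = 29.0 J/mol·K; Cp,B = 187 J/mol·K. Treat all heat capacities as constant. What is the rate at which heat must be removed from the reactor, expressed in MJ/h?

Q_out = 141 MJ/h

Extent of reaction ξ = 0.506 × 1.07 = 0.54142 mol/s
Reaction term: ξ·ΔH°_rxn = 0.54142 × -146 = -79.047 kJ/s
Sensible, feed 35.0→25 °C: -1.9581 kJ/s
Outlet flows (mol/s): A 0.52858, H₂ 0.52858, B 0.54142
Sensible, products 25→237 °C: 41.971 kJ/s
Q = ΔH = -39.035 kJ/s = -39.035 kW
Heat removed = 140.52 MJ/h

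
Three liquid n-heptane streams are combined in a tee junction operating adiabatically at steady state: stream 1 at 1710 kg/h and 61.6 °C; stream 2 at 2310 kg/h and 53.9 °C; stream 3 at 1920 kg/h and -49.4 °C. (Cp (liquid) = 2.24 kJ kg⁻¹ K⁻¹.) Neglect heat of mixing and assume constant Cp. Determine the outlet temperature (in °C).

T_out = 22.7 °C

Energy balance with Q = 0: Σ ṁᵢCp,ᵢ(T_out − Tᵢ) = 0
Σ ṁᵢCp,ᵢTᵢ = 1710×2.24×61.6 + 2310×2.24×53.9 + 1920×2.24×-49.4 = 302390
Σ ṁᵢCp,ᵢ = 1710×2.24 + 2310×2.24 + 1920×2.24 = 13306
T_out = 302390 / 13306 = 22.727 °C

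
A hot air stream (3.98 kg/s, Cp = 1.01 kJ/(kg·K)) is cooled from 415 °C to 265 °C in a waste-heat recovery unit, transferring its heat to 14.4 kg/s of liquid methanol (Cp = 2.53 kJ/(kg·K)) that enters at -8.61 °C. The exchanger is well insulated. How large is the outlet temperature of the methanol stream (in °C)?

T_c,out = 7.94 °C

Heat released by hot stream: Q = 3.98 × 1.01 × (415 − 265) = 602.97 kJ/s
Energy balance on cold side (adiabatic exchanger): Q = ṁ_c·Cp_c·(T_c,out − T_c,in)
T_c,out = -8.61 + 602.97/(14.4 × 2.53) = 7.9406 °C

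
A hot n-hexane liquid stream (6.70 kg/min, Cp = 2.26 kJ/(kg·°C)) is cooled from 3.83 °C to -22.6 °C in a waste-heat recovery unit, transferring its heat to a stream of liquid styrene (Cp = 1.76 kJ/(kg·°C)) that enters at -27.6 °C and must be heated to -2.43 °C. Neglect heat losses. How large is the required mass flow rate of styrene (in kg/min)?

ṁ_c = 9.03 kg/min

Heat released by hot stream: Q = 6.70 × 2.26 × (3.83 − -22.6) = 400.2 kJ/min
Energy balance on cold side (adiabatic exchanger): Q = ṁ_c·Cp_c·(T_c,out − T_c,in)
ṁ_c = 400.2 / [1.76 × (-2.43 − -27.6)] = 9.0341 kg/min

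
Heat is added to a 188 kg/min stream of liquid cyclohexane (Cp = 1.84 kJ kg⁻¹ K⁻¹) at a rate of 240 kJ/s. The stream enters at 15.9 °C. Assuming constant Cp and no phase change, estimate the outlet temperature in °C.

Q = 240 kJ/s = 14400 kJ/min
ΔT = Q/(ṁ·Cp) = 14400/(188×1.84) = 41.628 K
T_out = 15.9 + 41.628 = 57.528 °C

T_out = 57.5 °C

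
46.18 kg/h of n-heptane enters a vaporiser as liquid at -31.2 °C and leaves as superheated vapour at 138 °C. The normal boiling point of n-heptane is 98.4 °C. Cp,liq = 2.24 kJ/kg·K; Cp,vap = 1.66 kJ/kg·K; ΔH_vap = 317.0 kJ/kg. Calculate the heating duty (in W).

liquid -31.2→98.4 °C: 290.3 kJ/kg
vaporisation at 98.4 °C: 317 kJ/kg
vapour 98.4→138 °C: 65.736 kJ/kg
Δh = 290.3 + 317 + 65.736 = 673.04 kJ/kg
Q = ṁ·Δh = 46.18 kg/h × 673.04 kJ/kg = 31081 kJ/h
|Q| = 8.6336 kW = 8633.6 W

Q = 8630 W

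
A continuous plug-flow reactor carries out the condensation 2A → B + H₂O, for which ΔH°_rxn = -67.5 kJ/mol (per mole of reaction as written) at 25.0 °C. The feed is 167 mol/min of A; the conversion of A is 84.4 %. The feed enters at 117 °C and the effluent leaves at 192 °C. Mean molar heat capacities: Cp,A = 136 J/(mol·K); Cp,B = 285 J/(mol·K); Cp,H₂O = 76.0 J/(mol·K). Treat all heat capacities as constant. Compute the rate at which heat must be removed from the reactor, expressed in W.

Q_out = 33400 W

Extent of reaction ξ = 0.844 × 167 / 2 = 70.474 mol/min
Reaction term: ξ·ΔH°_rxn = 70.474 × -67.5 = -4757 kJ/min
Sensible, feed 117→25 °C: -2089.5 kJ/min
Outlet flows (mol/min): A 26.052, B 70.474, H₂O 70.474
Sensible, products 25→192 °C: 4840.4 kJ/min
Q = ΔH = -2006.1 kJ/min = -33.436 kW
Heat removed = 33436 W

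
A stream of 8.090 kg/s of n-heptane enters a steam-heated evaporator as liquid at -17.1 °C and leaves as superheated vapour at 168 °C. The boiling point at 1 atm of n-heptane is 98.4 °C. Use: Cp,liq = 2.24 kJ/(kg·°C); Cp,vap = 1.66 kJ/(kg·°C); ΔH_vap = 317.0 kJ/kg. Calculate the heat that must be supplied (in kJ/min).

liquid -17.1→98.4 °C: 258.72 kJ/kg
vaporisation at 98.4 °C: 317 kJ/kg
vapour 98.4→168 °C: 115.54 kJ/kg
Δh = 258.72 + 317 + 115.54 = 691.26 kJ/kg
Q = ṁ·Δh = 8.090 kg/s × 691.26 kJ/kg = 5592.3 kJ/s
|Q| = 5592.3 kW = 335540 kJ/min

Q = 336000 kJ/min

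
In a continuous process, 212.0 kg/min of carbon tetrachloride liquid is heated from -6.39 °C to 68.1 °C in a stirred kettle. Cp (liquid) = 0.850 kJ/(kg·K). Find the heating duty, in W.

Q = ṁ·Cp·ΔT = 212.0 × 0.850 × (68.1 − -6.39) = 13423 kJ/min
Converting: 13423 / 60 s = 223.72 kW
Heating duty = 223720 W

Q = 224000 W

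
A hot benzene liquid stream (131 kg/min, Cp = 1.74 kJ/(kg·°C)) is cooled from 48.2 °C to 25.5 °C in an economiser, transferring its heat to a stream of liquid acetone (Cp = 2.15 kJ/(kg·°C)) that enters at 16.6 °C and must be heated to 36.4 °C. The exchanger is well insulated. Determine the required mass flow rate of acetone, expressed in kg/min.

ṁ_c = 122 kg/min

Heat released by hot stream: Q = 131 × 1.74 × (48.2 − 25.5) = 5174.2 kJ/min
Energy balance on cold side (adiabatic exchanger): Q = ṁ_c·Cp_c·(T_c,out − T_c,in)
ṁ_c = 5174.2 / [2.15 × (36.4 − 16.6)] = 121.55 kg/min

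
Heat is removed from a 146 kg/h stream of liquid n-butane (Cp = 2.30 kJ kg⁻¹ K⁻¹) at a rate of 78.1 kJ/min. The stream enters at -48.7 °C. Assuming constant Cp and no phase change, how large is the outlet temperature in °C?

Q = 78.1 kJ/min = 4686 kJ/h
ΔT = Q/(ṁ·Cp) = 4686/(146×2.30) = 13.955 K
T_out = -48.7 − 13.955 = -62.655 °C

T_out = -62.7 °C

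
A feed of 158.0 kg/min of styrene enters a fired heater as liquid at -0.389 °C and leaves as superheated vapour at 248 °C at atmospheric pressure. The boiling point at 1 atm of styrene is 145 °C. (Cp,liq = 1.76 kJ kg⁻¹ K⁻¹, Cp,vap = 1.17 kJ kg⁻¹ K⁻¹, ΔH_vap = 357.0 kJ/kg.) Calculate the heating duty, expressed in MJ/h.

Q = 6950 MJ/h

liquid -0.389→145 °C: 255.88 kJ/kg
vaporisation at 145 °C: 357 kJ/kg
vapour 145→248 °C: 120.51 kJ/kg
Δh = 255.88 + 357 + 120.51 = 733.39 kJ/kg
Q = ṁ·Δh = 158.0 kg/min × 733.39 kJ/kg = 115880 kJ/min
|Q| = 1931.3 kW = 6952.6 MJ/h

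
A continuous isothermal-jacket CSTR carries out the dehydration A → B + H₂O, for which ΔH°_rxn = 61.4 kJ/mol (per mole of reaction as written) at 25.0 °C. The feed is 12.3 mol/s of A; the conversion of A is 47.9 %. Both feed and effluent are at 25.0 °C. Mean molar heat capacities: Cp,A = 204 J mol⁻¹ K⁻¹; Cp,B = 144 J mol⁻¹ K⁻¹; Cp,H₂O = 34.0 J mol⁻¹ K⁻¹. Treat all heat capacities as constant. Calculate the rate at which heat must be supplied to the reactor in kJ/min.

Q_in = 21700 kJ/min

Extent of reaction ξ = 0.479 × 12.3 = 5.8917 mol/s
Reaction term: ξ·ΔH°_rxn = 5.8917 × 61.4 = 361.75 kJ/s
Q = ΔH = 361.75 kJ/s = 361.75 kW
Heat supplied = 21705 kJ/min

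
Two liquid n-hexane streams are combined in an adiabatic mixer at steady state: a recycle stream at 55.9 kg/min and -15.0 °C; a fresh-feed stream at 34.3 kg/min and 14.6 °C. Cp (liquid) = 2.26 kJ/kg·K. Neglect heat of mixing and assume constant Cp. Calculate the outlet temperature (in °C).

T_out = -3.74 °C

Energy balance with Q = 0: Σ ṁᵢCp,ᵢ(T_out − Tᵢ) = 0
Σ ṁᵢCp,ᵢTᵢ = 55.9×2.26×-15.0 + 34.3×2.26×14.6 = -763.25
Σ ṁᵢCp,ᵢ = 55.9×2.26 + 34.3×2.26 = 203.85
T_out = -763.25 / 203.85 = -3.7441 °C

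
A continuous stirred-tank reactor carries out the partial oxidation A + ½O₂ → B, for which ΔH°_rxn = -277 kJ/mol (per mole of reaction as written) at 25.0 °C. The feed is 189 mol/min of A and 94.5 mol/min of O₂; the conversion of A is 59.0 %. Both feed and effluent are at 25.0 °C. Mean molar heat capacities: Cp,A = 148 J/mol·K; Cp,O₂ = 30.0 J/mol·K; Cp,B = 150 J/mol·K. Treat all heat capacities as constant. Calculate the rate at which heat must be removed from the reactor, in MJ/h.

Extent of reaction ξ = 0.590 × 189 = 111.51 mol/min
Reaction term: ξ·ΔH°_rxn = 111.51 × -277 = -30888 kJ/min
Q = ΔH = -30888 kJ/min = -514.8 kW
Heat removed = 1853.3 MJ/h

Q_out = 1850 MJ/h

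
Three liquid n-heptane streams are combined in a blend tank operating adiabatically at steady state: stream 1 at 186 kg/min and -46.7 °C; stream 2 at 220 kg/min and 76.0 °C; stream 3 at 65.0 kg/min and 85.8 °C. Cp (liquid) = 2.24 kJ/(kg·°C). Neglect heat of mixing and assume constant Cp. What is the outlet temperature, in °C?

T_out = 28.9 °C

Adiabatic, steady state ⇒ Σ ṁᵢCp,ᵢ(T_out − Tᵢ) = 0
T_out = Σ ṁᵢCp,ᵢTᵢ / Σ ṁᵢCp,ᵢ
      = 30488 / 1055 = 28.898 °C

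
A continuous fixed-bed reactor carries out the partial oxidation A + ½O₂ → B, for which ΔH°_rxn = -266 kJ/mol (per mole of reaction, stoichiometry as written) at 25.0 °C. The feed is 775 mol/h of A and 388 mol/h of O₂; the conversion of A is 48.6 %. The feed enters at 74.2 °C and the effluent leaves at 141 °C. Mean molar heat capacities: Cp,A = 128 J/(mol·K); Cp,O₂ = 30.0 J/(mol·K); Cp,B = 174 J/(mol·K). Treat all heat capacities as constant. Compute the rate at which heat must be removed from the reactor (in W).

Q_out = 25400 W

Extent of reaction ξ = 0.486 × 775 = 376.65 mol/h
Reaction term: ξ·ΔH°_rxn = 376.65 × -266 = -100190 kJ/h
Sensible, feed 74.2→25 °C: -5453.3 kJ/h
Outlet flows (mol/h): A 398.35, O₂ 199.68, B 376.65
Sensible, products 25→141 °C: 14212 kJ/h
Q = ΔH = -91430 kJ/h = -25.397 kW
Heat removed = 25397 W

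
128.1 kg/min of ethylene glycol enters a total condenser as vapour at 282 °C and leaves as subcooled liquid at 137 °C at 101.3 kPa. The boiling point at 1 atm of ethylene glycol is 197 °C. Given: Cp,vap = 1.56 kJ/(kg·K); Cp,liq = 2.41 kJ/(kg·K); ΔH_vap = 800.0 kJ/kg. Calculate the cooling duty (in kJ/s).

Q_c = 2300 kJ/s

vapour 282→197 °C: -132.6 kJ/kg
condensation at 197 °C: -800 kJ/kg
liquid 197→137 °C: -144.6 kJ/kg
Δh = -132.6 + -800 + -144.6 = -1077.2 kJ/kg
Q = ṁ·Δh = 128.1 kg/min × -1077.2 kJ/kg = -137990 kJ/min
|Q| = 2299.8 kW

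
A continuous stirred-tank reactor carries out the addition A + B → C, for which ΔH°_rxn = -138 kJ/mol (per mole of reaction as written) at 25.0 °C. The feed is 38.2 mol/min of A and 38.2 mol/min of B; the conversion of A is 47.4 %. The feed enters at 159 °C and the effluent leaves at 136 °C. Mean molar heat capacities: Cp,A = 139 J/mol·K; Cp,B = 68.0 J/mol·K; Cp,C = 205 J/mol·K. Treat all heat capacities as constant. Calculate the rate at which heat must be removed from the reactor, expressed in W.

Q_out = 44700 W

Extent of reaction ξ = 0.474 × 38.2 = 18.107 mol/min
Reaction term: ξ·ΔH°_rxn = 18.107 × -138 = -2498.7 kJ/min
Sensible, feed 159→25 °C: -1059.6 kJ/min
Outlet flows (mol/min): A 20.093, B 20.093, C 18.107
Sensible, products 25→136 °C: 873.7 kJ/min
Q = ΔH = -2684.6 kJ/min = -44.744 kW
Heat removed = 44744 W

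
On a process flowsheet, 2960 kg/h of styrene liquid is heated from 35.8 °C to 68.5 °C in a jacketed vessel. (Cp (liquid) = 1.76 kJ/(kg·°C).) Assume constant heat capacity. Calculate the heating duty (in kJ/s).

Q = ṁ·Cp·ΔT = 2960 × 1.76 × (68.5 − 35.8) = 170350 kJ/h
Converting: 170350 / 3600 s = 47.321 kW

Q = 47.3 kJ/s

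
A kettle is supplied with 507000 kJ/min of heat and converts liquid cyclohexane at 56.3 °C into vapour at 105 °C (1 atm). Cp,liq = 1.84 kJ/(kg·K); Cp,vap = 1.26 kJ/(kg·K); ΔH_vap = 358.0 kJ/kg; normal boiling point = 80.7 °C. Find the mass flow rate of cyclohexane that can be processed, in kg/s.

ṁ = 19.5 kg/s

Δh = 1.84×(80.7−56.3) + 358.0 + 1.26×(105−80.7) = 433.51 kJ/kg
Q = 507000 kJ/min = 8450 kJ/s = 8450 kJ/s
ṁ = Q/Δh = 8450 / 433.51 = 19.492 kg/s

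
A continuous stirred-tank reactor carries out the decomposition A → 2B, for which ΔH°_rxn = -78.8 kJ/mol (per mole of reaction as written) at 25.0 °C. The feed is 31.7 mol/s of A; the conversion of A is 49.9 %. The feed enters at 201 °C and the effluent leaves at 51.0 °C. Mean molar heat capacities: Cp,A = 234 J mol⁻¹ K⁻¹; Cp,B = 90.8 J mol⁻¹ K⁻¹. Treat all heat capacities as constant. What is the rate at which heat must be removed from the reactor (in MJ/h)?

Extent of reaction ξ = 0.499 × 31.7 = 15.818 mol/s
Reaction term: ξ·ΔH°_rxn = 15.818 × -78.8 = -1246.5 kJ/s
Sensible, feed 201→25 °C: -1305.5 kJ/s
Outlet flows (mol/s): A 15.882, B 31.637
Sensible, products 25→51.0 °C: 171.31 kJ/s
Q = ΔH = -2380.7 kJ/s = -2380.7 kW
Heat removed = 8570.5 MJ/h

Q_out = 8570 MJ/h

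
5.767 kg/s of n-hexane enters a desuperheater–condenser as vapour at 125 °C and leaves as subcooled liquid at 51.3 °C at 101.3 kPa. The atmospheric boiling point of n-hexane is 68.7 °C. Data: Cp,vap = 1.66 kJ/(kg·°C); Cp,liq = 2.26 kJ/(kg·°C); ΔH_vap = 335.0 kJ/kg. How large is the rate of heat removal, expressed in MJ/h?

vapour 125→68.7 °C: -93.458 kJ/kg
condensation at 68.7 °C: -335 kJ/kg
liquid 68.7→51.3 °C: -39.324 kJ/kg
Δh = -93.458 + -335 + -39.324 = -467.78 kJ/kg
Q = ṁ·Δh = 5.767 kg/s × -467.78 kJ/kg = -2697.7 kJ/s
|Q| = 2697.7 kW = 9711.7 MJ/h

Q_c = 9710 MJ/h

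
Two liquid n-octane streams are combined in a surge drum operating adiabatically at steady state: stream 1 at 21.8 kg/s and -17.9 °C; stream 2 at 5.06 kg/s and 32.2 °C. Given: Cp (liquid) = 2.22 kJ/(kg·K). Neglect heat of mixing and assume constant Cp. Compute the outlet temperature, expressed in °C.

T_out = -8.46 °C

Energy balance with Q = 0: Σ ṁᵢCp,ᵢ(T_out − Tᵢ) = 0
T_out = Σ ṁᵢCp,ᵢTᵢ / Σ ṁᵢCp,ᵢ
      = -504.58 / 59.629 = -8.462 °C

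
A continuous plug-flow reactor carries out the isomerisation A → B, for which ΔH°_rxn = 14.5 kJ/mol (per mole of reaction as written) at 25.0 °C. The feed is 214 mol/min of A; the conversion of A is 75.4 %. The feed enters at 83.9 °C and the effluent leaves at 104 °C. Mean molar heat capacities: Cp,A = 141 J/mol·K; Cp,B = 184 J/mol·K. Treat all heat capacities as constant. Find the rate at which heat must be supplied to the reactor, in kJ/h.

Extent of reaction ξ = 0.754 × 214 = 161.36 mol/min
Reaction term: ξ·ΔH°_rxn = 161.36 × 14.5 = 2339.7 kJ/min
Sensible, feed 83.9→25 °C: -1777.2 kJ/min
Outlet flows (mol/min): A 52.644, B 161.36
Sensible, products 25→104 °C: 2931.9 kJ/min
Q = ΔH = 3494.3 kJ/min = 58.238 kW
Heat supplied = 209660 kJ/h

Q_in = 210000 kJ/h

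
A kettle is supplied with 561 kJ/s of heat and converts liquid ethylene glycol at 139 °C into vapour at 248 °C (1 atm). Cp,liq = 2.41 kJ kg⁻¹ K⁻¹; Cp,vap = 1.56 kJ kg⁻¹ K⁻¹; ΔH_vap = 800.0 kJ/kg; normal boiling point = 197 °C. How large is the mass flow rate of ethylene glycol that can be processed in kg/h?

ṁ = 1980 kg/h

Δh = 2.41×(197−139) + 800.0 + 1.56×(248−197) = 1019.3 kJ/kg
Q = 561 kJ/s = 561 kJ/s = 2.0196e+06 kJ/h
ṁ = Q/Δh = 2.0196e+06 / 1019.3 = 1981.3 kg/h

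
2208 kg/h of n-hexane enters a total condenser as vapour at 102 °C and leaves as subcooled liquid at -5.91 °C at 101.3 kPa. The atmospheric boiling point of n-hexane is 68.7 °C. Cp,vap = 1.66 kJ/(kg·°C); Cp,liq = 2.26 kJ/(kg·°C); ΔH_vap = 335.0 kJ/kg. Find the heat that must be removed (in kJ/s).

vapour 102→68.7 °C: -55.278 kJ/kg
condensation at 68.7 °C: -335 kJ/kg
liquid 68.7→-5.91 °C: -168.62 kJ/kg
Δh = -55.278 + -335 + -168.62 = -558.9 kJ/kg
Q = ṁ·Δh = 2208 kg/h × -558.9 kJ/kg = -1.234e+06 kJ/h
|Q| = 342.79 kW

Q_c = 343 kJ/s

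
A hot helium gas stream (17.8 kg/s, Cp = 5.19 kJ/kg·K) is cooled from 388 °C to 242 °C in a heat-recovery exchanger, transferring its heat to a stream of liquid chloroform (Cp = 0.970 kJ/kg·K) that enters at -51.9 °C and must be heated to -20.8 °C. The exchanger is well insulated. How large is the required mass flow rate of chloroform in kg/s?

ṁ_c = 447 kg/s

Heat released by hot stream: Q = 17.8 × 5.19 × (388 − 242) = 13488 kJ/s
Energy balance on cold side (adiabatic exchanger): Q = ṁ_c·Cp_c·(T_c,out − T_c,in)
ṁ_c = 13488 / [0.970 × (-20.8 − -51.9)] = 447.1 kg/s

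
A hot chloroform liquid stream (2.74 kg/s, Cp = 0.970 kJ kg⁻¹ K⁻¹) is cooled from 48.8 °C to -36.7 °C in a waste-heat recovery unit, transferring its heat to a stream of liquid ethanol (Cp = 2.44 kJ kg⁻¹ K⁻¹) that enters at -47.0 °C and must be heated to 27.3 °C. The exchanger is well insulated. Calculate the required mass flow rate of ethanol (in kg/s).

ṁ_c = 1.25 kg/s

Heat released by hot stream: Q = 2.74 × 0.970 × (48.8 − -36.7) = 227.24 kJ/s
Energy balance on cold side (adiabatic exchanger): Q = ṁ_c·Cp_c·(T_c,out − T_c,in)
ṁ_c = 227.24 / [2.44 × (27.3 − -47.0)] = 1.2535 kg/s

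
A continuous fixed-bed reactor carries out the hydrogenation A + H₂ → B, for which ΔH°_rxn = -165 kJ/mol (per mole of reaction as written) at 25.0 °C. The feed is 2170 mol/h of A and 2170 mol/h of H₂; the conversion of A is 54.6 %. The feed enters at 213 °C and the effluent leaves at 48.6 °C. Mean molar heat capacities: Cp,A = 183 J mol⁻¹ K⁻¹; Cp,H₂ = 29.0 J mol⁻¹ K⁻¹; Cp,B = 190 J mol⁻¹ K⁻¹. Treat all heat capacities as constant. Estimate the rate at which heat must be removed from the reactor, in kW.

Q_out = 75.5 kW

Extent of reaction ξ = 0.546 × 2170 = 1184.8 mol/h
Reaction term: ξ·ΔH°_rxn = 1184.8 × -165 = -195500 kJ/h
Sensible, feed 213→25 °C: -86488 kJ/h
Outlet flows (mol/h): A 985.18, H₂ 985.18, B 1184.8
Sensible, products 25→48.6 °C: 10242 kJ/h
Q = ΔH = -271740 kJ/h = -75.484 kW
Heat removed = 75.484 kW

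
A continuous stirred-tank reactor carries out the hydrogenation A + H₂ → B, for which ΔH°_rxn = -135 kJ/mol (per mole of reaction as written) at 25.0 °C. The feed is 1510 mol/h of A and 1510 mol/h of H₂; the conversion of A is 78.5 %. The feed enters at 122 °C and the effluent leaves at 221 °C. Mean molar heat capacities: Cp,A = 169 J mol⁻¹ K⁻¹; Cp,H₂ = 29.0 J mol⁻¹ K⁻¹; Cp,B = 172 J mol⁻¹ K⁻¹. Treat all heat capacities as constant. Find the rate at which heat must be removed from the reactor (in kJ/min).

Extent of reaction ξ = 0.785 × 1510 = 1185.4 mol/h
Reaction term: ξ·ΔH°_rxn = 1185.4 × -135 = -160020 kJ/h
Sensible, feed 122→25 °C: -29001 kJ/h
Outlet flows (mol/h): A 324.65, H₂ 324.65, B 1185.4
Sensible, products 25→221 °C: 52560 kJ/h
Q = ΔH = -136460 kJ/h = -37.907 kW
Heat removed = 2274.4 kJ/min

Q_out = 2270 kJ/min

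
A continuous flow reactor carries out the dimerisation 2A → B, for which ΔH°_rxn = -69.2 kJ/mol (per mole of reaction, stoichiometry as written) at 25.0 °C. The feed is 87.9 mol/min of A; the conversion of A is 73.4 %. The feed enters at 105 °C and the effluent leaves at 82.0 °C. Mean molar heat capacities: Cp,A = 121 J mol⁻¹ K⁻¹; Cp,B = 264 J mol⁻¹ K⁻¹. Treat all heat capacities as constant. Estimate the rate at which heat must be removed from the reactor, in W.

Q_out = 40600 W

Extent of reaction ξ = 0.734 × 87.9 / 2 = 32.259 mol/min
Reaction term: ξ·ΔH°_rxn = 32.259 × -69.2 = -2232.3 kJ/min
Sensible, feed 105→25 °C: -850.87 kJ/min
Outlet flows (mol/min): A 23.381, B 32.259
Sensible, products 25→82.0 °C: 646.7 kJ/min
Q = ΔH = -2436.5 kJ/min = -40.609 kW
Heat removed = 40609 W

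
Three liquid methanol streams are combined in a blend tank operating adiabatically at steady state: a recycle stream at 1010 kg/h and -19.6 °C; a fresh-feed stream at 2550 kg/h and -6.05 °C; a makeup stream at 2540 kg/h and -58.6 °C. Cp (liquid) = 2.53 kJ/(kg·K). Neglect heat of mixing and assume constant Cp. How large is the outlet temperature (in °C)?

T_out = -30.2 °C

No heat crosses the boundary, so H_out = H_in.
Σ ṁᵢCp,ᵢTᵢ = 1010×2.53×-19.6 + 2550×2.53×-6.05 + 2540×2.53×-58.6 = -465690
Σ ṁᵢCp,ᵢ = 1010×2.53 + 2550×2.53 + 2540×2.53 = 15433
T_out = -465690 / 15433 = -30.175 °C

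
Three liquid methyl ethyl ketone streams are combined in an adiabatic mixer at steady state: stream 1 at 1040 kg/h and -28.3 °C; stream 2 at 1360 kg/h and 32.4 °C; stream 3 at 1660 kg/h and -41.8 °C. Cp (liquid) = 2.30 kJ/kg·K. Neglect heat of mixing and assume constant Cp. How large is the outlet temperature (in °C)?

T_out = -13.5 °C

No heat crosses the boundary, so H_out = H_in.
T_out = Σ ṁᵢCp,ᵢTᵢ / Σ ṁᵢCp,ᵢ
      = -125940 / 9338 = -13.487 °C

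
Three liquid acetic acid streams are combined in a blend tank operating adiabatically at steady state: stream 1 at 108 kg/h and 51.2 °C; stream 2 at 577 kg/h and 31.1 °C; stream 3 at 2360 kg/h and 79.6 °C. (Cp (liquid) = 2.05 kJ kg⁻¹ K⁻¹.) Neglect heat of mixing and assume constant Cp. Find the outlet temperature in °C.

Adiabatic, steady state ⇒ Σ ṁᵢCp,ᵢ(T_out − Tᵢ) = 0
T_out = Σ ṁᵢCp,ᵢTᵢ / Σ ṁᵢCp,ᵢ
      = 433230 / 6242.2 = 69.402 °C

T_out = 69.4 °C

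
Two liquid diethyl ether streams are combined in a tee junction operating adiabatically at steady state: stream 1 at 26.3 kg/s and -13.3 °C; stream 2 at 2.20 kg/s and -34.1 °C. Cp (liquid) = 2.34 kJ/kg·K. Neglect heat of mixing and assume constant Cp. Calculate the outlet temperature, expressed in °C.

Energy balance with Q = 0: Σ ṁᵢCp,ᵢ(T_out − Tᵢ) = 0
T_out = Σ ṁᵢCp,ᵢTᵢ / Σ ṁᵢCp,ᵢ
      = -994.06 / 66.69 = -14.906 °C

T_out = -14.9 °C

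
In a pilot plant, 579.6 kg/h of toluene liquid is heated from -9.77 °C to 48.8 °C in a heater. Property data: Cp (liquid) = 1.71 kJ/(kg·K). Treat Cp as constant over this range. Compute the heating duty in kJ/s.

Q = 16.1 kJ/s

Q = ṁ·Cp·ΔT = 579.6 × 1.71 × (48.8 − -9.77) = 58050 kJ/h
Converting: 58050 / 3600 s = 16.125 kW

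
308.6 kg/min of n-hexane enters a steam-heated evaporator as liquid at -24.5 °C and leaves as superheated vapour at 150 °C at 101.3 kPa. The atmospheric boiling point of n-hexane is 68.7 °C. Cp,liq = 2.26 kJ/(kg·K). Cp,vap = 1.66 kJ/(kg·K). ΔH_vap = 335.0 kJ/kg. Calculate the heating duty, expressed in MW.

liquid -24.5→68.7 °C: 210.63 kJ/kg
vaporisation at 68.7 °C: 335 kJ/kg
vapour 68.7→150 °C: 134.96 kJ/kg
Δh = 210.63 + 335 + 134.96 = 680.59 kJ/kg
Q = ṁ·Δh = 308.6 kg/min × 680.59 kJ/kg = 210030 kJ/min
|Q| = 3500.5 kW = 3.5005 MW

Q = 3.50 MW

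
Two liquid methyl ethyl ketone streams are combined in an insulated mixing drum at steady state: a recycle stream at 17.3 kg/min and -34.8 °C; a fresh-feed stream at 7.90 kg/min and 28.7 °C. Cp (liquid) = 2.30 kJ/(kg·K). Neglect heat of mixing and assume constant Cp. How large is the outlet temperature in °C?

T_out = -14.9 °C

Adiabatic, steady state ⇒ Σ ṁᵢCp,ᵢ(T_out − Tᵢ) = 0
T_out = Σ ṁᵢCp,ᵢTᵢ / Σ ṁᵢCp,ᵢ
      = -863.21 / 57.96 = -14.893 °C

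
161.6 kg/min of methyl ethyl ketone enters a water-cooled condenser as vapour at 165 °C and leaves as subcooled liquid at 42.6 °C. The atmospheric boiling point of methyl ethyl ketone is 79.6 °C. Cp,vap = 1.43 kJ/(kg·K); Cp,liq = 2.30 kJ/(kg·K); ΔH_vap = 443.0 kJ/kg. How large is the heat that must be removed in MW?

Q_c = 1.75 MW

vapour 165→79.6 °C: -122.12 kJ/kg
condensation at 79.6 °C: -443 kJ/kg
liquid 79.6→42.6 °C: -85.1 kJ/kg
Δh = -122.12 + -443 + -85.1 = -650.22 kJ/kg
Q = ṁ·Δh = 161.6 kg/min × -650.22 kJ/kg = -105080 kJ/min
|Q| = 1751.3 kW = 1.7513 MW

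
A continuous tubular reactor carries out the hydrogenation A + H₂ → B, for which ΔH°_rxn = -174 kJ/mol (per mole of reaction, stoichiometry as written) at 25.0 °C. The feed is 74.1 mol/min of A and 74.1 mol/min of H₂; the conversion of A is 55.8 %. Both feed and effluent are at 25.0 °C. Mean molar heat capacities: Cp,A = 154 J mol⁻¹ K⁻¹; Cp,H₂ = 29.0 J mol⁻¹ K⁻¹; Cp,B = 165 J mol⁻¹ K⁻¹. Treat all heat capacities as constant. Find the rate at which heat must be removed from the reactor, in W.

Q_out = 120000 W

Extent of reaction ξ = 0.558 × 74.1 = 41.348 mol/min
Reaction term: ξ·ΔH°_rxn = 41.348 × -174 = -7194.5 kJ/min
Q = ΔH = -7194.5 kJ/min = -119.91 kW
Heat removed = 119910 W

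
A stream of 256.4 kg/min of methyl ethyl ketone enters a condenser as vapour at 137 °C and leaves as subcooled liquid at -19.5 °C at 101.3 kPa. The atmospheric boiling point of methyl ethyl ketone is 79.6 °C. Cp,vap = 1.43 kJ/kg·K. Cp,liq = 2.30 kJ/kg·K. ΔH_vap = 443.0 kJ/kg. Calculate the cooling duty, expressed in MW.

vapour 137→79.6 °C: -82.082 kJ/kg
condensation at 79.6 °C: -443 kJ/kg
liquid 79.6→-19.5 °C: -227.93 kJ/kg
Δh = -82.082 + -443 + -227.93 = -753.01 kJ/kg
Q = ṁ·Δh = 256.4 kg/min × -753.01 kJ/kg = -193070 kJ/min
|Q| = 3217.9 kW = 3.2179 MW

Q_c = 3.22 MW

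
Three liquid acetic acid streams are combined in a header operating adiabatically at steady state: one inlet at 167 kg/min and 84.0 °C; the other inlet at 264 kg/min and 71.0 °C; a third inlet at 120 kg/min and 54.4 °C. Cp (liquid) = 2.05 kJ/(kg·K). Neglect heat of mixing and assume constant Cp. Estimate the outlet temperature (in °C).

No heat crosses the boundary, so H_out = H_in.
T_out = Σ ṁᵢCp,ᵢTᵢ / Σ ṁᵢCp,ᵢ
      = 80565 / 1129.5 = 71.325 °C

T_out = 71.3 °C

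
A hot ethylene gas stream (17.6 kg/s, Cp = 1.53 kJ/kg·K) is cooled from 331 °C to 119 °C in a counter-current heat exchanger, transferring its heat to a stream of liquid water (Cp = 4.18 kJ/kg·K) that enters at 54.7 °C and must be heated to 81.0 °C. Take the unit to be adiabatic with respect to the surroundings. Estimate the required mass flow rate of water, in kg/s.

ṁ_c = 51.9 kg/s

Heat released by hot stream: Q = 17.6 × 1.53 × (331 − 119) = 5708.7 kJ/s
Energy balance on cold side (adiabatic exchanger): Q = ṁ_c·Cp_c·(T_c,out − T_c,in)
ṁ_c = 5708.7 / [4.18 × (81.0 − 54.7)] = 51.929 kg/s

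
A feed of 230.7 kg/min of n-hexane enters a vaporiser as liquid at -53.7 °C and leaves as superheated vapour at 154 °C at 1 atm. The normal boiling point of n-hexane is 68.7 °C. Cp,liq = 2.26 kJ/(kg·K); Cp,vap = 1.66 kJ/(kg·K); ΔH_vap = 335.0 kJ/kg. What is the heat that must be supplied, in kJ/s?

liquid -53.7→68.7 °C: 276.62 kJ/kg
vaporisation at 68.7 °C: 335 kJ/kg
vapour 68.7→154 °C: 141.6 kJ/kg
Δh = 276.62 + 335 + 141.6 = 753.22 kJ/kg
Q = ṁ·Δh = 230.7 kg/min × 753.22 kJ/kg = 173770 kJ/min
|Q| = 2896.1 kW

Q = 2900 kJ/s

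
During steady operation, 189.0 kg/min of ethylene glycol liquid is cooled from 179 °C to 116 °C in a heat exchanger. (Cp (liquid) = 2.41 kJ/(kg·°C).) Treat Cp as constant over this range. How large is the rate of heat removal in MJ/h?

Q = ṁ·Cp·ΔT = 189.0 × 2.41 × (116 − 179) = -28696 kJ/min
Converting: 28696 / 60 s = 478.26 kW
Cooling duty = 1721.8 MJ/h

Q_c = 1720 MJ/h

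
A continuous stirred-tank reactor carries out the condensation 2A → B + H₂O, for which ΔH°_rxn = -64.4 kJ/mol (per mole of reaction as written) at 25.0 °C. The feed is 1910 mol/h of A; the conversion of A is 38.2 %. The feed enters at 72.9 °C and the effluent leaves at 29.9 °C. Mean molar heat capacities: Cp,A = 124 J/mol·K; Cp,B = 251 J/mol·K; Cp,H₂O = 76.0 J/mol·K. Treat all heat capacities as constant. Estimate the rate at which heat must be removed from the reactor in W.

Q_out = 9320 W

Extent of reaction ξ = 0.382 × 1910 / 2 = 364.81 mol/h
Reaction term: ξ·ΔH°_rxn = 364.81 × -64.4 = -23494 kJ/h
Sensible, feed 72.9→25 °C: -11345 kJ/h
Outlet flows (mol/h): A 1180.4, B 364.81, H₂O 364.81
Sensible, products 25→29.9 °C: 1301.7 kJ/h
Q = ΔH = -33537 kJ/h = -9.3157 kW
Heat removed = 9315.7 W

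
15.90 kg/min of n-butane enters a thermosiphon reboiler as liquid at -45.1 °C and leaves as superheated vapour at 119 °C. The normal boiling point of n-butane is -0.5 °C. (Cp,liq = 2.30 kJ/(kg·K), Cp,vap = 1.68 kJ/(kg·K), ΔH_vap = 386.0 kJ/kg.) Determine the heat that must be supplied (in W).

liquid -45.1→-0.5 °C: 102.58 kJ/kg
vaporisation at -0.5 °C: 386 kJ/kg
vapour -0.5→119 °C: 200.76 kJ/kg
Δh = 102.58 + 386 + 200.76 = 689.34 kJ/kg
Q = ṁ·Δh = 15.90 kg/min × 689.34 kJ/kg = 10961 kJ/min
|Q| = 182.68 kW = 182680 W

Q = 183000 W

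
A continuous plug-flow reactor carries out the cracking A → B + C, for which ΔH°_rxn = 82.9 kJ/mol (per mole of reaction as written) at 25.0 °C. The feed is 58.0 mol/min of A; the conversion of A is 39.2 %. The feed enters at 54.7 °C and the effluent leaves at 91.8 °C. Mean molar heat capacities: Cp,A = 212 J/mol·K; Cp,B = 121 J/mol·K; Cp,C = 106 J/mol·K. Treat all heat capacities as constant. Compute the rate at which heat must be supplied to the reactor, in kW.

Q_in = 39.4 kW

Extent of reaction ξ = 0.392 × 58.0 = 22.736 mol/min
Reaction term: ξ·ΔH°_rxn = 22.736 × 82.9 = 1884.8 kJ/min
Sensible, feed 54.7→25 °C: -365.19 kJ/min
Outlet flows (mol/min): A 35.264, B 22.736, C 22.736
Sensible, products 25→91.8 °C: 844.15 kJ/min
Q = ΔH = 2363.8 kJ/min = 39.396 kW
Heat supplied = 39.396 kW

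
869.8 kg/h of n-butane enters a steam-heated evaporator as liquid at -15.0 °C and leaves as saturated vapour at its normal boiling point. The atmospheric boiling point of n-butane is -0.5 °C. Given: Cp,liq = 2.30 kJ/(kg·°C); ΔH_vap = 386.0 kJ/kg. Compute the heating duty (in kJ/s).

liquid -15.0→-0.5 °C: 33.35 kJ/kg
vaporisation at -0.5 °C: 386 kJ/kg
Δh = 33.35 + 386 = 419.35 kJ/kg
Q = ṁ·Δh = 869.8 kg/h × 419.35 kJ/kg = 364750 kJ/h
|Q| = 101.32 kW

Q = 101 kJ/s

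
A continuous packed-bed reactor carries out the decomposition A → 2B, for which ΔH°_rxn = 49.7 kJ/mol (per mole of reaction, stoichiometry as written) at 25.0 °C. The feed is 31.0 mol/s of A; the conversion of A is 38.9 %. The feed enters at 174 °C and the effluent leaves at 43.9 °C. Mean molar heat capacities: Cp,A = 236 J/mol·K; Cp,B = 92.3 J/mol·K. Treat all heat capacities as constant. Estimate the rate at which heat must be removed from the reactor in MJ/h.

Extent of reaction ξ = 0.389 × 31.0 = 12.059 mol/s
Reaction term: ξ·ΔH°_rxn = 12.059 × 49.7 = 599.33 kJ/s
Sensible, feed 174→25 °C: -1090.1 kJ/s
Outlet flows (mol/s): A 18.941, B 24.118
Sensible, products 25→43.9 °C: 126.56 kJ/s
Q = ΔH = -364.19 kJ/s = -364.19 kW
Heat removed = 1311.1 MJ/h

Q_out = 1310 MJ/h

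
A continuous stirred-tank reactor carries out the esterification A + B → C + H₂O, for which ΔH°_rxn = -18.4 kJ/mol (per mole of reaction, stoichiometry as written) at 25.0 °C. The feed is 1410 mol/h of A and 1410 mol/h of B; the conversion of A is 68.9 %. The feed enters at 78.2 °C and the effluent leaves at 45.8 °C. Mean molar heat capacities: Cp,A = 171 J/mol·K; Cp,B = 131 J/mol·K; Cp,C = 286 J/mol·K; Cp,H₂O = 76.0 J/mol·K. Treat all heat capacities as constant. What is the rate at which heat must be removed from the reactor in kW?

Q_out = 8.46 kW

Extent of reaction ξ = 0.689 × 1410 = 971.49 mol/h
Reaction term: ξ·ΔH°_rxn = 971.49 × -18.4 = -17875 kJ/h
Sensible, feed 78.2→25 °C: -22654 kJ/h
Outlet flows (mol/h): A 438.51, B 438.51, C 971.49, H₂O 971.49
Sensible, products 25→45.8 °C: 10069 kJ/h
Q = ΔH = -30460 kJ/h = -8.461 kW
Heat removed = 8.461 kW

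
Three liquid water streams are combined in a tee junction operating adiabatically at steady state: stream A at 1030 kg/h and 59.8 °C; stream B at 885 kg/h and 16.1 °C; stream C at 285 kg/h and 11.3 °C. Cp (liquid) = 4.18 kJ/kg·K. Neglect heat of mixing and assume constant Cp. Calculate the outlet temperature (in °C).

T_out = 35.9 °C

Energy balance with Q = 0: Σ ṁᵢCp,ᵢ(T_out − Tᵢ) = 0
Σ ṁᵢCp,ᵢTᵢ = 1030×4.18×59.8 + 885×4.18×16.1 + 285×4.18×11.3 = 330480
Σ ṁᵢCp,ᵢ = 1030×4.18 + 885×4.18 + 285×4.18 = 9196
T_out = 330480 / 9196 = 35.938 °C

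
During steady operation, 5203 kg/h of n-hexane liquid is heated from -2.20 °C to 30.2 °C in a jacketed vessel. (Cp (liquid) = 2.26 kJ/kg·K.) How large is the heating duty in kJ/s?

Q = ṁ·Cp·ΔT = 5203 × 2.26 × (30.2 − -2.20) = 380980 kJ/h
Converting: 380980 / 3600 s = 105.83 kW

Q = 106 kJ/s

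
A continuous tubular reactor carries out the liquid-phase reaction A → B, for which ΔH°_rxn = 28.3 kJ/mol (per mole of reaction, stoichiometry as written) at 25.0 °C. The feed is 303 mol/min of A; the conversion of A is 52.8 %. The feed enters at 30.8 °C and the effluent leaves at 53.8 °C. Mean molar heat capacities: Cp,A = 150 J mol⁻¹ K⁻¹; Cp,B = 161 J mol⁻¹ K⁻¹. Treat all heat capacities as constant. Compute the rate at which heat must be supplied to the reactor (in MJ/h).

Q_in = 337 MJ/h

Extent of reaction ξ = 0.528 × 303 = 159.98 mol/min
Reaction term: ξ·ΔH°_rxn = 159.98 × 28.3 = 4527.5 kJ/min
Sensible, feed 30.8→25 °C: -263.61 kJ/min
Outlet flows (mol/min): A 143.02, B 159.98
Sensible, products 25→53.8 °C: 1359.6 kJ/min
Q = ΔH = 5623.6 kJ/min = 93.726 kW
Heat supplied = 337.41 MJ/h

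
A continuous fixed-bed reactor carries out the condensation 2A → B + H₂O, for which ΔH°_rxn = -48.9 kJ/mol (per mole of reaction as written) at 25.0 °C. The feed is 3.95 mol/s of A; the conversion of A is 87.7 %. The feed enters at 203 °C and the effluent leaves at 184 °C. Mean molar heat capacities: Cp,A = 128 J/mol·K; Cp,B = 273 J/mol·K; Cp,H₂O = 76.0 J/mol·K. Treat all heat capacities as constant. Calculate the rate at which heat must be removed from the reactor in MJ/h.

Extent of reaction ξ = 0.877 × 3.95 / 2 = 1.7321 mol/s
Reaction term: ξ·ΔH°_rxn = 1.7321 × -48.9 = -84.698 kJ/s
Sensible, feed 203→25 °C: -89.997 kJ/s
Outlet flows (mol/s): A 0.48585, B 1.7321, H₂O 1.7321
Sensible, products 25→184 °C: 106 kJ/s
Q = ΔH = -68.693 kJ/s = -68.693 kW
Heat removed = 247.29 MJ/h

Q_out = 247 MJ/h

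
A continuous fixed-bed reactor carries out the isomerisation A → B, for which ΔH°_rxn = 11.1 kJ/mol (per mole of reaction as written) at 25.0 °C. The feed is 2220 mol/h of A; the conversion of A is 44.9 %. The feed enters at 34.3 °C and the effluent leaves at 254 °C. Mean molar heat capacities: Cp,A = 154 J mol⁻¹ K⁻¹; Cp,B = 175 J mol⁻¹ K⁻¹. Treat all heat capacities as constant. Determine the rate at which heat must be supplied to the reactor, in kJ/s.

Extent of reaction ξ = 0.449 × 2220 = 996.78 mol/h
Reaction term: ξ·ΔH°_rxn = 996.78 × 11.1 = 11064 kJ/h
Sensible, feed 34.3→25 °C: -3179.5 kJ/h
Outlet flows (mol/h): A 1223.2, B 996.78
Sensible, products 25→254 °C: 83084 kJ/h
Q = ΔH = 90969 kJ/h = 25.269 kW
Heat supplied = 25.269 kJ/s

Q_in = 25.3 kJ/s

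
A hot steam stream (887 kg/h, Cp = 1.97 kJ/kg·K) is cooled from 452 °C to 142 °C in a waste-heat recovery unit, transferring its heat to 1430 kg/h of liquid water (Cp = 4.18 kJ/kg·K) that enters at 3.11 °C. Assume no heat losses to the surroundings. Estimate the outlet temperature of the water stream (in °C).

Heat released by hot stream: Q = 887 × 1.97 × (452 − 142) = 541690 kJ/h
Energy balance on cold side (adiabatic exchanger): Q = ṁ_c·Cp_c·(T_c,out − T_c,in)
T_c,out = 3.11 + 541690/(1430 × 4.18) = 93.733 °C

T_c,out = 93.7 °C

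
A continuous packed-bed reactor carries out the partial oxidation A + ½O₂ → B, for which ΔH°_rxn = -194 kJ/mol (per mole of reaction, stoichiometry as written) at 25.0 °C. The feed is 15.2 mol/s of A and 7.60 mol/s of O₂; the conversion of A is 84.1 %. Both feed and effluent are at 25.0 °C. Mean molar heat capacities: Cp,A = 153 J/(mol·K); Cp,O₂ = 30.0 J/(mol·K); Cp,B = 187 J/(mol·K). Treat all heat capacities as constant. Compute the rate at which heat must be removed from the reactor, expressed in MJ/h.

Extent of reaction ξ = 0.841 × 15.2 = 12.783 mol/s
Reaction term: ξ·ΔH°_rxn = 12.783 × -194 = -2479.9 kJ/s
Q = ΔH = -2479.9 kJ/s = -2479.9 kW
Heat removed = 8927.8 MJ/h

Q_out = 8930 MJ/h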